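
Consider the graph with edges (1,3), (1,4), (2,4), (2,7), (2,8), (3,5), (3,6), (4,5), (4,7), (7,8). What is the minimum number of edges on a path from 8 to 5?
3 (path: 8 -> 7 -> 4 -> 5, 3 edges)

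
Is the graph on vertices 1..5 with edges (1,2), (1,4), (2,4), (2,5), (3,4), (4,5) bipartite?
No (odd cycle of length 3: 2 -> 1 -> 4 -> 2)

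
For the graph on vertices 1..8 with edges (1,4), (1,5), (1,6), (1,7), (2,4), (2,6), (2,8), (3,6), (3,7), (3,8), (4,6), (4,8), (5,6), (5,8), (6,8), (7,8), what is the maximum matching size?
4 (matching: (1,7), (2,4), (3,8), (5,6); upper bound floor(n/2) = floor(8/2) = 4)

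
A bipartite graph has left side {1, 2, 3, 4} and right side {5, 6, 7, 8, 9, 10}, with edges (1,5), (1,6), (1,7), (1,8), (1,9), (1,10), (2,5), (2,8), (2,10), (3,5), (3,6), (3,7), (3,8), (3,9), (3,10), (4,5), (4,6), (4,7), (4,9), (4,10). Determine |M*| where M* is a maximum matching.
4 (matching: (1,10), (2,8), (3,9), (4,7); upper bound min(|L|,|R|) = min(4,6) = 4)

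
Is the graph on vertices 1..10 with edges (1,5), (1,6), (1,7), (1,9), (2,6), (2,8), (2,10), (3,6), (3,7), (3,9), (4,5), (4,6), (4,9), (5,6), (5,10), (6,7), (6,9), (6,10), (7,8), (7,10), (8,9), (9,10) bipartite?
No (odd cycle of length 3: 9 -> 1 -> 6 -> 9)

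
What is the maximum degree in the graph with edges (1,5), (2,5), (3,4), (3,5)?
3 (attained at vertex 5)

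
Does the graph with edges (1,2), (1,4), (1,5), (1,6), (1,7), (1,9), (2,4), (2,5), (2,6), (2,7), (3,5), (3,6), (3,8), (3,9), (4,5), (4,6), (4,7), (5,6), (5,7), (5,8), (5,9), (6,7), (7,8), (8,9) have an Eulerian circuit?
No (2 vertices have odd degree: {2, 4}; Eulerian circuit requires 0)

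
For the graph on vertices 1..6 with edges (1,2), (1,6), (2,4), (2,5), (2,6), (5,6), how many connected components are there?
2 (components: {1, 2, 4, 5, 6}, {3})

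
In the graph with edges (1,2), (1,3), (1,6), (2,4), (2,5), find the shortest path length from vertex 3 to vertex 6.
2 (path: 3 -> 1 -> 6, 2 edges)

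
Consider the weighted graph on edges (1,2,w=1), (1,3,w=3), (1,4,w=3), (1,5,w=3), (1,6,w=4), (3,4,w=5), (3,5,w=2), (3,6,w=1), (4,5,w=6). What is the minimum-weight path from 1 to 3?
3 (path: 1 -> 3; weights 3 = 3)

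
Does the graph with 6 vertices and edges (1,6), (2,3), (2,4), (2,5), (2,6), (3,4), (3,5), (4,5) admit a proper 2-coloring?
No (odd cycle of length 3: 4 -> 2 -> 3 -> 4)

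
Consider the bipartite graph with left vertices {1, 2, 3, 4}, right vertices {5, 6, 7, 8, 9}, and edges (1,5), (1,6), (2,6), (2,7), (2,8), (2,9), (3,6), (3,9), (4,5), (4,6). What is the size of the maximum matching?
4 (matching: (1,6), (2,8), (3,9), (4,5); upper bound min(|L|,|R|) = min(4,5) = 4)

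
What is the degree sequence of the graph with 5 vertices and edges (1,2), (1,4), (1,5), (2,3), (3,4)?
[3, 2, 2, 2, 1] (degrees: deg(1)=3, deg(2)=2, deg(3)=2, deg(4)=2, deg(5)=1)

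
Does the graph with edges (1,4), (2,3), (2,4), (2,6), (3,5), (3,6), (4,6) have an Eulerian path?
No (6 vertices have odd degree: {1, 2, 3, 4, 5, 6}; Eulerian path requires 0 or 2)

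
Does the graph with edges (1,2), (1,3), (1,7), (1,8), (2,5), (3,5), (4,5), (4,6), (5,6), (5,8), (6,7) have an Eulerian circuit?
No (2 vertices have odd degree: {5, 6}; Eulerian circuit requires 0)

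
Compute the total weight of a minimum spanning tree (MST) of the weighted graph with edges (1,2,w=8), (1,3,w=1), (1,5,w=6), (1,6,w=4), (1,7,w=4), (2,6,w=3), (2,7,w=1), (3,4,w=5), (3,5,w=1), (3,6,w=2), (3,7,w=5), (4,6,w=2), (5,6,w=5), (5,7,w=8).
10 (MST edges: (1,3,w=1), (2,6,w=3), (2,7,w=1), (3,5,w=1), (3,6,w=2), (4,6,w=2); sum of weights 1 + 3 + 1 + 1 + 2 + 2 = 10)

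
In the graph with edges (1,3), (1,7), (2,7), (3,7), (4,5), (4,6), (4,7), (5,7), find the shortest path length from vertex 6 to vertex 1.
3 (path: 6 -> 4 -> 7 -> 1, 3 edges)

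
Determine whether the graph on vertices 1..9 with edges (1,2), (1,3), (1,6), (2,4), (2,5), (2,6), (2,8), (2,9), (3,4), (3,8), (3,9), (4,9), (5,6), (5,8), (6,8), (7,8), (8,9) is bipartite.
No (odd cycle of length 3: 2 -> 1 -> 6 -> 2)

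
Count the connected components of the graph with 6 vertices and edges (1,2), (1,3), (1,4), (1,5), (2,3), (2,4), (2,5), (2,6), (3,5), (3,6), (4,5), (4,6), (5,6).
1 (components: {1, 2, 3, 4, 5, 6})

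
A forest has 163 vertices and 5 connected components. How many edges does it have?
158 (Each of the 5 component trees on V_i vertices has V_i - 1 edges; summing gives V - C = 163 - 5 = 158)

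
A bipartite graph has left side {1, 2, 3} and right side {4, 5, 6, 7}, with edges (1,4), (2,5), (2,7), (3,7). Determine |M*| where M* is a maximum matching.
3 (matching: (1,4), (2,5), (3,7); upper bound min(|L|,|R|) = min(3,4) = 3)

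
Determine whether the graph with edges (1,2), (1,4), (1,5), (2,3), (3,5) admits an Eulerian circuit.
No (2 vertices have odd degree: {1, 4}; Eulerian circuit requires 0)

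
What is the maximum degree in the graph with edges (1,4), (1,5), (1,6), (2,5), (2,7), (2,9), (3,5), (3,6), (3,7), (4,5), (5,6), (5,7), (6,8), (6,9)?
6 (attained at vertex 5)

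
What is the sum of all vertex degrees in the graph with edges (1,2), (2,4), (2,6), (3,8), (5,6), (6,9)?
12 (handshake: sum of degrees = 2|E| = 2 x 6 = 12)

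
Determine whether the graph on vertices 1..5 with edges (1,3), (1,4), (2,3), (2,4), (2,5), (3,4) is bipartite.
No (odd cycle of length 3: 4 -> 1 -> 3 -> 4)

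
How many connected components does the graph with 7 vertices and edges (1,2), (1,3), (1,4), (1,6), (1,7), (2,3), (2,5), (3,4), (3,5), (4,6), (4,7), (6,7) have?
1 (components: {1, 2, 3, 4, 5, 6, 7})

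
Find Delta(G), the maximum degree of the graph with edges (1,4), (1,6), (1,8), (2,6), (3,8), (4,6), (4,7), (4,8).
4 (attained at vertex 4)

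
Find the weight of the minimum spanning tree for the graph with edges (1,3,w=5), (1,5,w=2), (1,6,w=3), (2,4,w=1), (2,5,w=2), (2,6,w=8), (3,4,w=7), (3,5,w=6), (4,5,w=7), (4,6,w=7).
13 (MST edges: (1,3,w=5), (1,5,w=2), (1,6,w=3), (2,4,w=1), (2,5,w=2); sum of weights 5 + 2 + 3 + 1 + 2 = 13)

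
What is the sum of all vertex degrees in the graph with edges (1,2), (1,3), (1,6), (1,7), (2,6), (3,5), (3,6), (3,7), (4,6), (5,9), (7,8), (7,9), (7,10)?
26 (handshake: sum of degrees = 2|E| = 2 x 13 = 26)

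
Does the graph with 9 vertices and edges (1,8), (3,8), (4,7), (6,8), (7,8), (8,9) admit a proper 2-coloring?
Yes. Partition: {1, 2, 3, 5, 6, 7, 9}, {4, 8}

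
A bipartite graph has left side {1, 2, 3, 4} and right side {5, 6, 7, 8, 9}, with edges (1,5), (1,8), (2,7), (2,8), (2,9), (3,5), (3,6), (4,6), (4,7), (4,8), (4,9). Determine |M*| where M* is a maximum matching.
4 (matching: (1,8), (2,9), (3,6), (4,7); upper bound min(|L|,|R|) = min(4,5) = 4)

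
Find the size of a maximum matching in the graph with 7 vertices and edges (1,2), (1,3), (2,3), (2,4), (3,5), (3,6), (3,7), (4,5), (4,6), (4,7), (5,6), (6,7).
3 (matching: (2,4), (3,7), (5,6); upper bound floor(n/2) = floor(7/2) = 3)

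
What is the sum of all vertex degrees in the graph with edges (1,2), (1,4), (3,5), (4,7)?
8 (handshake: sum of degrees = 2|E| = 2 x 4 = 8)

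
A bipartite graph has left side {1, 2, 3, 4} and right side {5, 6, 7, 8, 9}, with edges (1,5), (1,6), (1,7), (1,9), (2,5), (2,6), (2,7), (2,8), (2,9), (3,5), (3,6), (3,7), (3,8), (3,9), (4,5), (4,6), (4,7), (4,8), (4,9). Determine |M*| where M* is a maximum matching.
4 (matching: (1,9), (2,8), (3,7), (4,6); upper bound min(|L|,|R|) = min(4,5) = 4)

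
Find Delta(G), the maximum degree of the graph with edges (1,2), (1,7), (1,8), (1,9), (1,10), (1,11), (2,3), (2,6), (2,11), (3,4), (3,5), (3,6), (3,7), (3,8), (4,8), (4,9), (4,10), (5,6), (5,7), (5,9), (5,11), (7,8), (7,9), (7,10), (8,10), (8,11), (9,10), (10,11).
6 (attained at vertices 1, 3, 7, 8, 10)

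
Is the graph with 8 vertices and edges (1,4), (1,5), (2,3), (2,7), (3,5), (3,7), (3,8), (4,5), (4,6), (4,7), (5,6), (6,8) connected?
Yes (BFS from 1 visits [1, 4, 5, 6, 7, 3, 8, 2] — all 8 vertices reached)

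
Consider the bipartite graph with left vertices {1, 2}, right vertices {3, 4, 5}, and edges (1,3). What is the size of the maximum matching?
1 (matching: (1,3); upper bound min(|L|,|R|) = min(2,3) = 2)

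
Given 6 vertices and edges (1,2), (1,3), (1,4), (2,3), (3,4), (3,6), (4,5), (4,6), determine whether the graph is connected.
Yes (BFS from 1 visits [1, 2, 3, 4, 6, 5] — all 6 vertices reached)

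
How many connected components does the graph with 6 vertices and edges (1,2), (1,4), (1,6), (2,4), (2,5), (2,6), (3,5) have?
1 (components: {1, 2, 3, 4, 5, 6})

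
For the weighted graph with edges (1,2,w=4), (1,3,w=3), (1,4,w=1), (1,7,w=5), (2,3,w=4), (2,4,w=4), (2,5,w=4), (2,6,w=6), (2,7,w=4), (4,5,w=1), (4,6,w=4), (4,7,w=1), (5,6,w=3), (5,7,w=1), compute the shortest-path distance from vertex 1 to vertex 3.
3 (path: 1 -> 3; weights 3 = 3)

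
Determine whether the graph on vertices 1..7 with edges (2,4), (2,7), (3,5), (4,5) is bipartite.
Yes. Partition: {1, 2, 5, 6}, {3, 4, 7}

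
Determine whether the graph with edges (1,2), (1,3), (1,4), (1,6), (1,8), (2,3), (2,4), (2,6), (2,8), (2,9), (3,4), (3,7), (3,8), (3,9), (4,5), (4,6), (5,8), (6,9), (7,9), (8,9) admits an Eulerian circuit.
No (4 vertices have odd degree: {1, 4, 8, 9}; Eulerian circuit requires 0)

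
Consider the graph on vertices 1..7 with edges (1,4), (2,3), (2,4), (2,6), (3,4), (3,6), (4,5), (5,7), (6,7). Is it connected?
Yes (BFS from 1 visits [1, 4, 2, 3, 5, 6, 7] — all 7 vertices reached)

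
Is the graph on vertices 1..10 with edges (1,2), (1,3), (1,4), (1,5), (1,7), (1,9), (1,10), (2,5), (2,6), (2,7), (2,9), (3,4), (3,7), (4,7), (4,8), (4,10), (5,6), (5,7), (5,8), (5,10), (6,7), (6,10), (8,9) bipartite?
No (odd cycle of length 3: 7 -> 1 -> 2 -> 7)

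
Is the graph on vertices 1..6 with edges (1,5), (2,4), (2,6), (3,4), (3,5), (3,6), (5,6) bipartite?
No (odd cycle of length 3: 6 -> 5 -> 3 -> 6)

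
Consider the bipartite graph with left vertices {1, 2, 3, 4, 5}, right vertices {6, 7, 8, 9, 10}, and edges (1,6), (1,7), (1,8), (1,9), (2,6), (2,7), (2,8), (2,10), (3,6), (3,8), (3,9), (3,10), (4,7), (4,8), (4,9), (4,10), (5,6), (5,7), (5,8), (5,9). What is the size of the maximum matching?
5 (matching: (1,9), (2,10), (3,8), (4,7), (5,6); upper bound min(|L|,|R|) = min(5,5) = 5)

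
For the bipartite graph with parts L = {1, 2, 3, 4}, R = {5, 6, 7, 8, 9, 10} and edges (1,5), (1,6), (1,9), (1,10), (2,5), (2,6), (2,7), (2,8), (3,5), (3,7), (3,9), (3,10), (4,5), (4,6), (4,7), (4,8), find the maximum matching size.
4 (matching: (1,10), (2,8), (3,9), (4,7); upper bound min(|L|,|R|) = min(4,6) = 4)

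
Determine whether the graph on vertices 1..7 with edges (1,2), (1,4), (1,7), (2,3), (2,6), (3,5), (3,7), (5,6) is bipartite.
Yes. Partition: {1, 3, 6}, {2, 4, 5, 7}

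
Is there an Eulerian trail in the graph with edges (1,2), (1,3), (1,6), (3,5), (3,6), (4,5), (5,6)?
No (6 vertices have odd degree: {1, 2, 3, 4, 5, 6}; Eulerian path requires 0 or 2)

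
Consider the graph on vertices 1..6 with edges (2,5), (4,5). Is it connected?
No, it has 4 components: {1}, {2, 4, 5}, {3}, {6}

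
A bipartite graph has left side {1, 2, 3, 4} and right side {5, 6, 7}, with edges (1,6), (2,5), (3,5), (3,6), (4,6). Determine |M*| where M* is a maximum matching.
2 (matching: (1,6), (2,5); upper bound min(|L|,|R|) = min(4,3) = 3)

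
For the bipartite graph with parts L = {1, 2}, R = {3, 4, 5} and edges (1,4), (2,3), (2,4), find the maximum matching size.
2 (matching: (1,4), (2,3); upper bound min(|L|,|R|) = min(2,3) = 2)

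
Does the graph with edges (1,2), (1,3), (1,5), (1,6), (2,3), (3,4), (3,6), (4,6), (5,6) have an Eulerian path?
Yes — and in fact it has an Eulerian circuit (the graph is connected and all 6 vertices have even degree)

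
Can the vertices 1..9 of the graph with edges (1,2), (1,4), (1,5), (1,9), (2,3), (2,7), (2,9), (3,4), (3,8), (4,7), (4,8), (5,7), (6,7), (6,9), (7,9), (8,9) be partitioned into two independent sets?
No (odd cycle of length 3: 2 -> 1 -> 9 -> 2)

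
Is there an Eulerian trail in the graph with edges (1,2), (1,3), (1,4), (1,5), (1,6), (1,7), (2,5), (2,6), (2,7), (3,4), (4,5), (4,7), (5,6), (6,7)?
Yes — and in fact it has an Eulerian circuit (the graph is connected and all 7 vertices have even degree)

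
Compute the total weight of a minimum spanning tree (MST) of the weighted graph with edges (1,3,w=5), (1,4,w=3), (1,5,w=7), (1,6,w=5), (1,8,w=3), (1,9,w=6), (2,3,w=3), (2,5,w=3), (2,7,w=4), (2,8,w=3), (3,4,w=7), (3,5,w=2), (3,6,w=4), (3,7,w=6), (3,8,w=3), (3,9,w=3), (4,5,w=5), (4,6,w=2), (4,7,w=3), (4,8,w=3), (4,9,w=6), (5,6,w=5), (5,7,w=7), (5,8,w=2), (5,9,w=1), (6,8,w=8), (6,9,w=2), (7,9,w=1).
16 (MST edges: (1,4,w=3), (2,3,w=3), (3,5,w=2), (4,6,w=2), (5,8,w=2), (5,9,w=1), (6,9,w=2), (7,9,w=1); sum of weights 3 + 3 + 2 + 2 + 2 + 1 + 2 + 1 = 16)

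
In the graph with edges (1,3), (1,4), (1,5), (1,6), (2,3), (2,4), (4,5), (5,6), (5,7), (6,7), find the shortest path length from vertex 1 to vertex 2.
2 (path: 1 -> 4 -> 2, 2 edges)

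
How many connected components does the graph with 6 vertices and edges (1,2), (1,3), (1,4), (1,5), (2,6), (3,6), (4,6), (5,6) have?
1 (components: {1, 2, 3, 4, 5, 6})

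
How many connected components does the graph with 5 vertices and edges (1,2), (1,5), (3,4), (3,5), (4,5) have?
1 (components: {1, 2, 3, 4, 5})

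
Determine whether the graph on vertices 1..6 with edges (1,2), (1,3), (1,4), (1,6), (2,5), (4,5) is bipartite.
Yes. Partition: {1, 5}, {2, 3, 4, 6}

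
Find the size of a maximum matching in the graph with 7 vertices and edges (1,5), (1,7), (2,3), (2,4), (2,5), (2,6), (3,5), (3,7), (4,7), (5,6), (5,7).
3 (matching: (1,7), (2,6), (3,5); upper bound floor(n/2) = floor(7/2) = 3)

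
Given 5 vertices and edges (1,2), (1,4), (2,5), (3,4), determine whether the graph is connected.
Yes (BFS from 1 visits [1, 2, 4, 5, 3] — all 5 vertices reached)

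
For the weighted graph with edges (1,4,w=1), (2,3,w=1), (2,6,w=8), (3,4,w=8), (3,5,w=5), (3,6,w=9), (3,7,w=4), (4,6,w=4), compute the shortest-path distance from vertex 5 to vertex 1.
14 (path: 5 -> 3 -> 4 -> 1; weights 5 + 8 + 1 = 14)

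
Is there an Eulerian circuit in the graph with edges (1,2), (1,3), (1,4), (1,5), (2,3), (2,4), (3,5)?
No (2 vertices have odd degree: {2, 3}; Eulerian circuit requires 0)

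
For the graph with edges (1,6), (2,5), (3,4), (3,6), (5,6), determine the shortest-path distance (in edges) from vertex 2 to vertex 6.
2 (path: 2 -> 5 -> 6, 2 edges)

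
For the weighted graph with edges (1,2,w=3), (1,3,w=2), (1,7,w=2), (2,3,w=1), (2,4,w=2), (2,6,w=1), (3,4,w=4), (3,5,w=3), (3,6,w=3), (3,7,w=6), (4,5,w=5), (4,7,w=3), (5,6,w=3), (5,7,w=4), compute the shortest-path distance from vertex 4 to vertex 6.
3 (path: 4 -> 2 -> 6; weights 2 + 1 = 3)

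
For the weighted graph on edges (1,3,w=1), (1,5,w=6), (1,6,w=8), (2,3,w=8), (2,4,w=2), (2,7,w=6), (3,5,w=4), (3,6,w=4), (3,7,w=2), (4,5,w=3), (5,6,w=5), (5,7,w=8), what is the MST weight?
16 (MST edges: (1,3,w=1), (2,4,w=2), (3,5,w=4), (3,6,w=4), (3,7,w=2), (4,5,w=3); sum of weights 1 + 2 + 4 + 4 + 2 + 3 = 16)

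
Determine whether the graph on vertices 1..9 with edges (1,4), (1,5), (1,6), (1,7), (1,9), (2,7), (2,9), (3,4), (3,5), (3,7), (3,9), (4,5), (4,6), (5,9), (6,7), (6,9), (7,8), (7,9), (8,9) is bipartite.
No (odd cycle of length 3: 9 -> 1 -> 5 -> 9)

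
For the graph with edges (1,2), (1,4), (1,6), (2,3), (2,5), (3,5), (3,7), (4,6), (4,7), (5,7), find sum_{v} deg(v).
20 (handshake: sum of degrees = 2|E| = 2 x 10 = 20)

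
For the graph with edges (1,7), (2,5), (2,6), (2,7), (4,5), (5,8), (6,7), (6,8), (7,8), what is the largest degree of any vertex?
4 (attained at vertex 7)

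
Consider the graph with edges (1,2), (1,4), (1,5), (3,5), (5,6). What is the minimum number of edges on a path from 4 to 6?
3 (path: 4 -> 1 -> 5 -> 6, 3 edges)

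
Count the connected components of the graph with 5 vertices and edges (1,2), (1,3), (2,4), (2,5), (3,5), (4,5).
1 (components: {1, 2, 3, 4, 5})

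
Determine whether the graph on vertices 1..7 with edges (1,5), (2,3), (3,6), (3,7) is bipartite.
Yes. Partition: {1, 2, 4, 6, 7}, {3, 5}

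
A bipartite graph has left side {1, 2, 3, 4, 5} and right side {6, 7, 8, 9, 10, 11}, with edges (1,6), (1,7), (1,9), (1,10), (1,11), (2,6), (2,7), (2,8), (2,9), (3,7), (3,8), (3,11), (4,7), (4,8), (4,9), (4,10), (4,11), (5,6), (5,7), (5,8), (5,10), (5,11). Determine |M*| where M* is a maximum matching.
5 (matching: (1,11), (2,9), (3,8), (4,10), (5,7); upper bound min(|L|,|R|) = min(5,6) = 5)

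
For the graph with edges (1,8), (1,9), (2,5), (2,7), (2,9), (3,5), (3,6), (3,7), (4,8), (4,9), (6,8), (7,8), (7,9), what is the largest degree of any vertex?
4 (attained at vertices 7, 8, 9)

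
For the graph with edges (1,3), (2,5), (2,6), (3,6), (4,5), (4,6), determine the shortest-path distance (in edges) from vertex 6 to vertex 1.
2 (path: 6 -> 3 -> 1, 2 edges)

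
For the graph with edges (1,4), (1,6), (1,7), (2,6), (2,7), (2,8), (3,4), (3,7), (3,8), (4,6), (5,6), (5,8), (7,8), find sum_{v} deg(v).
26 (handshake: sum of degrees = 2|E| = 2 x 13 = 26)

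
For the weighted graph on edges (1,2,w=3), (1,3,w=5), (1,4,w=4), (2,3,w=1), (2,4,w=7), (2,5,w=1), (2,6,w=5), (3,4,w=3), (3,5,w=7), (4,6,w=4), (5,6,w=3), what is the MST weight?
11 (MST edges: (1,2,w=3), (2,3,w=1), (2,5,w=1), (3,4,w=3), (5,6,w=3); sum of weights 3 + 1 + 1 + 3 + 3 = 11)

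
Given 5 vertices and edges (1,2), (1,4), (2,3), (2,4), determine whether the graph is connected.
No, it has 2 components: {1, 2, 3, 4}, {5}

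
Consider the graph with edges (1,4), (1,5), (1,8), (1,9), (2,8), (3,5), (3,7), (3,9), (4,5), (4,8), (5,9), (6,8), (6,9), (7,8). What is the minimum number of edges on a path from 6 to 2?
2 (path: 6 -> 8 -> 2, 2 edges)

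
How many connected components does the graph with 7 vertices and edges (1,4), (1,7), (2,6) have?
4 (components: {1, 4, 7}, {2, 6}, {3}, {5})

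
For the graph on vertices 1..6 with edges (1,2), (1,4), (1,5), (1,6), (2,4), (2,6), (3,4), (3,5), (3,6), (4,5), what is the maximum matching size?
3 (matching: (1,5), (2,4), (3,6); upper bound floor(n/2) = floor(6/2) = 3)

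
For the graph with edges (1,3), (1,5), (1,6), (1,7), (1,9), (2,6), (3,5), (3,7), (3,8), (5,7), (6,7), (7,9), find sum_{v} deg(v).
24 (handshake: sum of degrees = 2|E| = 2 x 12 = 24)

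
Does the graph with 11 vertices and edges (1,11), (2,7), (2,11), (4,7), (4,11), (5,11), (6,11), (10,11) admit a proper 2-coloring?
Yes. Partition: {1, 2, 3, 4, 5, 6, 8, 9, 10}, {7, 11}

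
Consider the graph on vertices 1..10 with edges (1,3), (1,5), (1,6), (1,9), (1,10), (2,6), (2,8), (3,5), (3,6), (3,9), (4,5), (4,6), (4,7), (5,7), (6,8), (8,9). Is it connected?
Yes (BFS from 1 visits [1, 3, 5, 6, 9, 10, 4, 7, 2, 8] — all 10 vertices reached)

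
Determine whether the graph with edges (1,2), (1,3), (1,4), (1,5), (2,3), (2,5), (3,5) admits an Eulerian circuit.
No (4 vertices have odd degree: {2, 3, 4, 5}; Eulerian circuit requires 0)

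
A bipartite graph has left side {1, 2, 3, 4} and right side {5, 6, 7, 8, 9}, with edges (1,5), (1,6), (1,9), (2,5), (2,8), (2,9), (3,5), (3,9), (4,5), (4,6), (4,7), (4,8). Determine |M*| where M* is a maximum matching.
4 (matching: (1,6), (2,8), (3,9), (4,7); upper bound min(|L|,|R|) = min(4,5) = 4)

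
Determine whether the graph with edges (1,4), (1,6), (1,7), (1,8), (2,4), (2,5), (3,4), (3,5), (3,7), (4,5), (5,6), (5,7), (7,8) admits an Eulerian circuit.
No (2 vertices have odd degree: {3, 5}; Eulerian circuit requires 0)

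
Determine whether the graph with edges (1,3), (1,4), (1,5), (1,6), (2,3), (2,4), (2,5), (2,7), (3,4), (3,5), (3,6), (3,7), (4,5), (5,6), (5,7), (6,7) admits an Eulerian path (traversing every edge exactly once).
Yes — and in fact it has an Eulerian circuit (the graph is connected and all 7 vertices have even degree)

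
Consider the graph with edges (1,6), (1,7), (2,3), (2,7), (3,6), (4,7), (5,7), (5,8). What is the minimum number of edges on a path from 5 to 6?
3 (path: 5 -> 7 -> 1 -> 6, 3 edges)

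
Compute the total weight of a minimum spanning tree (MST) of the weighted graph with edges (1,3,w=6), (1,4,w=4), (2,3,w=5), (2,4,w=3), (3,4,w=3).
10 (MST edges: (1,4,w=4), (2,4,w=3), (3,4,w=3); sum of weights 4 + 3 + 3 = 10)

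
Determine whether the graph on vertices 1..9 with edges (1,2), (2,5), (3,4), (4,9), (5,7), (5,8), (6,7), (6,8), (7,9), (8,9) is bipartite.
Yes. Partition: {1, 3, 5, 6, 9}, {2, 4, 7, 8}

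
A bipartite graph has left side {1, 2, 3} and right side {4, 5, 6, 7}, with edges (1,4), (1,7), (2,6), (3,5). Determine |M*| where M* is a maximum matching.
3 (matching: (1,7), (2,6), (3,5); upper bound min(|L|,|R|) = min(3,4) = 3)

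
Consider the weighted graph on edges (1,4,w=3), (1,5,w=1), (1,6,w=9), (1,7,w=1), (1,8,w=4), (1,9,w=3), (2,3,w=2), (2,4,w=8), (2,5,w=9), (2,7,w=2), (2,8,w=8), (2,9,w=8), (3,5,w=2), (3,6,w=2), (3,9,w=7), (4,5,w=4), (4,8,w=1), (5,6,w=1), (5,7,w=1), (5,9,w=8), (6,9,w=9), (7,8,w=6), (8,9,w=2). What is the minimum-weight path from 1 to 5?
1 (path: 1 -> 5; weights 1 = 1)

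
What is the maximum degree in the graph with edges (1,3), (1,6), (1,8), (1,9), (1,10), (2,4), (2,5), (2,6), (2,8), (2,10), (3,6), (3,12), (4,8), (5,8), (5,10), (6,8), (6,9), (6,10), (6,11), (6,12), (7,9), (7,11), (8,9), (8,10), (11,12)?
8 (attained at vertex 6)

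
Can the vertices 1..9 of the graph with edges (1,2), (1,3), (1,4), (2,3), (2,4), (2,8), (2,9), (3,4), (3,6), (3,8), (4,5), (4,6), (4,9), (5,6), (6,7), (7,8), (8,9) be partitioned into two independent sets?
No (odd cycle of length 3: 4 -> 1 -> 3 -> 4)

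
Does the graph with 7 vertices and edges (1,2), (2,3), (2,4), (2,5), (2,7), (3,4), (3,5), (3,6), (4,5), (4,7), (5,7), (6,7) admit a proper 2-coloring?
No (odd cycle of length 3: 4 -> 2 -> 3 -> 4)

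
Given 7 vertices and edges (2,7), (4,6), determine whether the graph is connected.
No, it has 5 components: {1}, {2, 7}, {3}, {4, 6}, {5}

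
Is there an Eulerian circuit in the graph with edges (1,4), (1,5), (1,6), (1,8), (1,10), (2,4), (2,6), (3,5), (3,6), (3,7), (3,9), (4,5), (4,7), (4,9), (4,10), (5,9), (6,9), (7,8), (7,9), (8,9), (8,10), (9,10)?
No (2 vertices have odd degree: {1, 9}; Eulerian circuit requires 0)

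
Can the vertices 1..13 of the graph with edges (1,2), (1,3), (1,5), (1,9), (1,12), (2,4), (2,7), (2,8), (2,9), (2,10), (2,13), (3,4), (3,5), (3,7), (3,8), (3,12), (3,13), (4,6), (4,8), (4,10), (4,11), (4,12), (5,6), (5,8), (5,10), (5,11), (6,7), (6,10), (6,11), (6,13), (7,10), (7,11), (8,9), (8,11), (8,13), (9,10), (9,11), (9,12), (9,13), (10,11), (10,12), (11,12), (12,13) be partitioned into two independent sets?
No (odd cycle of length 3: 9 -> 1 -> 2 -> 9)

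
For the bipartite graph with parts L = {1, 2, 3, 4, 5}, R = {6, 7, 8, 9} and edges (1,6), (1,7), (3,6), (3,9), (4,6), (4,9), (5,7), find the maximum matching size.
3 (matching: (1,7), (3,9), (4,6); upper bound min(|L|,|R|) = min(5,4) = 4)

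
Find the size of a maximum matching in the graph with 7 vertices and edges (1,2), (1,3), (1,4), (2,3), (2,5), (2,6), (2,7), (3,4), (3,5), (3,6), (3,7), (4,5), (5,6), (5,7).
3 (matching: (1,4), (3,6), (5,7); upper bound floor(n/2) = floor(7/2) = 3)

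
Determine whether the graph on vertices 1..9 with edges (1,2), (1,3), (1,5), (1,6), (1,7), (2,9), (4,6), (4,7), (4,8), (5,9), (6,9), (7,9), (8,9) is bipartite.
Yes. Partition: {1, 4, 9}, {2, 3, 5, 6, 7, 8}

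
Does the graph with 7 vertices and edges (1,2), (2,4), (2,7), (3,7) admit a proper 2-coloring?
Yes. Partition: {1, 4, 5, 6, 7}, {2, 3}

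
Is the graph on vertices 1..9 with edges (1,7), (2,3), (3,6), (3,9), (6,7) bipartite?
Yes. Partition: {1, 2, 4, 5, 6, 8, 9}, {3, 7}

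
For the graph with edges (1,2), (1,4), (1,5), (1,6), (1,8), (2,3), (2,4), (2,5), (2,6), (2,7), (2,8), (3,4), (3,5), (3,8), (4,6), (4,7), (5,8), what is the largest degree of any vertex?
7 (attained at vertex 2)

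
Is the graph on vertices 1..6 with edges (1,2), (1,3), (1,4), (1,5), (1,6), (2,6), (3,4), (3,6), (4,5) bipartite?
No (odd cycle of length 3: 5 -> 1 -> 4 -> 5)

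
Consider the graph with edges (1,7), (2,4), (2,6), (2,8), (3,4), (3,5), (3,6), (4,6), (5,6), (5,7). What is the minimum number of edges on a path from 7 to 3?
2 (path: 7 -> 5 -> 3, 2 edges)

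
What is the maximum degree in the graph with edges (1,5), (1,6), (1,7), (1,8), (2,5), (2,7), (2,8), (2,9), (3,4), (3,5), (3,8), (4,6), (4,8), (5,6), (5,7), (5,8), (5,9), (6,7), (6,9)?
7 (attained at vertex 5)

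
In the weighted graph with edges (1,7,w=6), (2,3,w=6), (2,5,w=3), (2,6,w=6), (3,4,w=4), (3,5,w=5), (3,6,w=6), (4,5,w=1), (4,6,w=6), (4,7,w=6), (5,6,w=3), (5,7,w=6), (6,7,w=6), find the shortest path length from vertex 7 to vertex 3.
10 (path: 7 -> 4 -> 3; weights 6 + 4 = 10)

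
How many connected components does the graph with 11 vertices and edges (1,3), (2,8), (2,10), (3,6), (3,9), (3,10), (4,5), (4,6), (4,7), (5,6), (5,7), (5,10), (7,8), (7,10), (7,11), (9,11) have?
1 (components: {1, 2, 3, 4, 5, 6, 7, 8, 9, 10, 11})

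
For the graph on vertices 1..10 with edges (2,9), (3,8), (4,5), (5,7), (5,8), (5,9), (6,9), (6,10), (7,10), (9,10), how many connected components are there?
2 (components: {1}, {2, 3, 4, 5, 6, 7, 8, 9, 10})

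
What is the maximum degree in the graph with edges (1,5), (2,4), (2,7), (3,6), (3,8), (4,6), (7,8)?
2 (attained at vertices 2, 3, 4, 6, 7, 8)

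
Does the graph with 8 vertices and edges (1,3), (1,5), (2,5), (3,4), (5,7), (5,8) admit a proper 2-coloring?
Yes. Partition: {1, 2, 4, 6, 7, 8}, {3, 5}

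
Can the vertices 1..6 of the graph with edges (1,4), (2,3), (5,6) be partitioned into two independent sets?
Yes. Partition: {1, 2, 5}, {3, 4, 6}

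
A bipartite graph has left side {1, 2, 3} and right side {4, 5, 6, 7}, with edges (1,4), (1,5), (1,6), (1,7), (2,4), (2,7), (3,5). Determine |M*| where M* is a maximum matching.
3 (matching: (1,6), (2,7), (3,5); upper bound min(|L|,|R|) = min(3,4) = 3)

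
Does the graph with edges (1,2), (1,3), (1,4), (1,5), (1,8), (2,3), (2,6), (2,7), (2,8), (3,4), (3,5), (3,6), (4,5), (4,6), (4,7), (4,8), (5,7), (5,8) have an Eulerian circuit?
No (6 vertices have odd degree: {1, 2, 3, 5, 6, 7}; Eulerian circuit requires 0)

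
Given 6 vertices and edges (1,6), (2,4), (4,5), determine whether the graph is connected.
No, it has 3 components: {1, 6}, {2, 4, 5}, {3}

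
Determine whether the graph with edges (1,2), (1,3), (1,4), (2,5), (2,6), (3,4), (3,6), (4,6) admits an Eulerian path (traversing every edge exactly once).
No (6 vertices have odd degree: {1, 2, 3, 4, 5, 6}; Eulerian path requires 0 or 2)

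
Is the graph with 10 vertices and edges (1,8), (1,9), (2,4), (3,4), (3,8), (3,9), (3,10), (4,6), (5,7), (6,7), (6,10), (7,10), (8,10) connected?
Yes (BFS from 1 visits [1, 8, 9, 3, 10, 4, 6, 7, 2, 5] — all 10 vertices reached)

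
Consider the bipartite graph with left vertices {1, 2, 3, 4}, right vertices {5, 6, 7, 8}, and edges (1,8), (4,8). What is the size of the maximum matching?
1 (matching: (1,8); upper bound min(|L|,|R|) = min(4,4) = 4)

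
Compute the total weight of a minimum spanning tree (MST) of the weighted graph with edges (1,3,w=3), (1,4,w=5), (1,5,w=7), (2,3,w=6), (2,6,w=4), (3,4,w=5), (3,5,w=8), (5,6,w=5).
23 (MST edges: (1,3,w=3), (1,4,w=5), (2,3,w=6), (2,6,w=4), (5,6,w=5); sum of weights 3 + 5 + 6 + 4 + 5 = 23)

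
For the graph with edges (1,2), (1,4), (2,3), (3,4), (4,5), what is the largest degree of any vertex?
3 (attained at vertex 4)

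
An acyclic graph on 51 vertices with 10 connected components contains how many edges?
41 (Each of the 10 component trees on V_i vertices has V_i - 1 edges; summing gives V - C = 51 - 10 = 41)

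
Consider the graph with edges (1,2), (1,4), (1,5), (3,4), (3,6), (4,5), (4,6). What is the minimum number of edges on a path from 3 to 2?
3 (path: 3 -> 4 -> 1 -> 2, 3 edges)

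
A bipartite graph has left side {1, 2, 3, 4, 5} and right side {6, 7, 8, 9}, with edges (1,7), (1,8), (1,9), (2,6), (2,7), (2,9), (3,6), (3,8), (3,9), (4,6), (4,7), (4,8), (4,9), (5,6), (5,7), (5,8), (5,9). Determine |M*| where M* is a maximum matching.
4 (matching: (1,9), (2,7), (3,8), (4,6); upper bound min(|L|,|R|) = min(5,4) = 4)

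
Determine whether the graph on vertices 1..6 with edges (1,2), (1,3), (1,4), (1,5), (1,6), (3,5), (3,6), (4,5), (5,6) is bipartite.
No (odd cycle of length 3: 4 -> 1 -> 5 -> 4)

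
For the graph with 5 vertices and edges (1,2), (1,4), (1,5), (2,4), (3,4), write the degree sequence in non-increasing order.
[3, 3, 2, 1, 1] (degrees: deg(1)=3, deg(2)=2, deg(3)=1, deg(4)=3, deg(5)=1)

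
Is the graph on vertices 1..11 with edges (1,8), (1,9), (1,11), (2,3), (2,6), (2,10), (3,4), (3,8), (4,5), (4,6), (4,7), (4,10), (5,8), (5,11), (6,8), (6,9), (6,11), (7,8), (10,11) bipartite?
Yes. Partition: {1, 3, 5, 6, 7, 10}, {2, 4, 8, 9, 11}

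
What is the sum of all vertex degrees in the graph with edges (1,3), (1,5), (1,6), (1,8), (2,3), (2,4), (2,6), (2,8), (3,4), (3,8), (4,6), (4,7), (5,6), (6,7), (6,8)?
30 (handshake: sum of degrees = 2|E| = 2 x 15 = 30)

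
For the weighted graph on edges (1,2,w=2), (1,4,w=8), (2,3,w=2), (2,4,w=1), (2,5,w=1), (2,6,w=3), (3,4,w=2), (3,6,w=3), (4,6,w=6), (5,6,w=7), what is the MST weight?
9 (MST edges: (1,2,w=2), (2,3,w=2), (2,4,w=1), (2,5,w=1), (2,6,w=3); sum of weights 2 + 2 + 1 + 1 + 3 = 9)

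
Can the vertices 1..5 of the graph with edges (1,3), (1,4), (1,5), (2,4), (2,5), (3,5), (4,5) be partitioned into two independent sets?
No (odd cycle of length 3: 5 -> 1 -> 3 -> 5)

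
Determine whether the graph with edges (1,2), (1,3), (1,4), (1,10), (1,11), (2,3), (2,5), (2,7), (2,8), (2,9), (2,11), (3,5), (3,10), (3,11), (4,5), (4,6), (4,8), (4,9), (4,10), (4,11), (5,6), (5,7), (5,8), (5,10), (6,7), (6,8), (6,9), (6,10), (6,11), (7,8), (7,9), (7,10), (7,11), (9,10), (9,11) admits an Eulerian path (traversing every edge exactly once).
No (10 vertices have odd degree: {1, 2, 3, 4, 5, 6, 7, 8, 10, 11}; Eulerian path requires 0 or 2)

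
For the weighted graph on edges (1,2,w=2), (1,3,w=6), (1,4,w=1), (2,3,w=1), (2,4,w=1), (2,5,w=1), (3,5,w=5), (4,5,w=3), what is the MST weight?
4 (MST edges: (1,4,w=1), (2,3,w=1), (2,4,w=1), (2,5,w=1); sum of weights 1 + 1 + 1 + 1 = 4)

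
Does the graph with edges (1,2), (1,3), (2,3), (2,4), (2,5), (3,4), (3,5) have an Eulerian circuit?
Yes (the graph is connected and all 5 vertices have even degree)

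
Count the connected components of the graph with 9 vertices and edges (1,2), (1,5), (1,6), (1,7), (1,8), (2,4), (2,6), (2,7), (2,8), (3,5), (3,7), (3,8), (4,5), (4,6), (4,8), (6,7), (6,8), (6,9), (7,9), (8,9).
1 (components: {1, 2, 3, 4, 5, 6, 7, 8, 9})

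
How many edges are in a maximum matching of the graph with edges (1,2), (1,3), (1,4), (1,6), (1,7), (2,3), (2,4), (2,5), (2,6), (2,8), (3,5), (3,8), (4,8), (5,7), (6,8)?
4 (matching: (1,7), (2,6), (3,5), (4,8); upper bound floor(n/2) = floor(8/2) = 4)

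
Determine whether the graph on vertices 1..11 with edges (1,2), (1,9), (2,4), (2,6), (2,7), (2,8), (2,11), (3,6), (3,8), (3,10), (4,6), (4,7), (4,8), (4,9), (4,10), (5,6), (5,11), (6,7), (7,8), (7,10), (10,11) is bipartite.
No (odd cycle of length 3: 4 -> 2 -> 6 -> 4)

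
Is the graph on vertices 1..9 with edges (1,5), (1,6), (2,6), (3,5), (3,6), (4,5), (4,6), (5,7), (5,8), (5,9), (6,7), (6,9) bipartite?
Yes. Partition: {1, 2, 3, 4, 7, 8, 9}, {5, 6}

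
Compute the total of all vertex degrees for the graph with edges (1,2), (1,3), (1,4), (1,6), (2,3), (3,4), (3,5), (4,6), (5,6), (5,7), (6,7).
22 (handshake: sum of degrees = 2|E| = 2 x 11 = 22)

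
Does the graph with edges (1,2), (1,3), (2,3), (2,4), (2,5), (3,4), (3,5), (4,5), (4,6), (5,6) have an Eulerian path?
Yes — and in fact it has an Eulerian circuit (the graph is connected and all 6 vertices have even degree)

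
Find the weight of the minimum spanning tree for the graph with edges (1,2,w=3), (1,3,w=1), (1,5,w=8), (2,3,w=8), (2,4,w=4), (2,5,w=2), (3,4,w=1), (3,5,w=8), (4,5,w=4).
7 (MST edges: (1,2,w=3), (1,3,w=1), (2,5,w=2), (3,4,w=1); sum of weights 3 + 1 + 2 + 1 = 7)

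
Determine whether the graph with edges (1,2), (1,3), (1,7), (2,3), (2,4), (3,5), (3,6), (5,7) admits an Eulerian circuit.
No (4 vertices have odd degree: {1, 2, 4, 6}; Eulerian circuit requires 0)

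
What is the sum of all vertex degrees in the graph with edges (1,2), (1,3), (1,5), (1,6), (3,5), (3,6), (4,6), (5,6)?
16 (handshake: sum of degrees = 2|E| = 2 x 8 = 16)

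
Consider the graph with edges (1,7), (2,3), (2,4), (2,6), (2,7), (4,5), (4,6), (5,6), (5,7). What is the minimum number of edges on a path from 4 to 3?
2 (path: 4 -> 2 -> 3, 2 edges)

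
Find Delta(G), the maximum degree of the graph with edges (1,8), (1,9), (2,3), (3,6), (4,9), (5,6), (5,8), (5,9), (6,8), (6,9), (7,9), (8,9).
6 (attained at vertex 9)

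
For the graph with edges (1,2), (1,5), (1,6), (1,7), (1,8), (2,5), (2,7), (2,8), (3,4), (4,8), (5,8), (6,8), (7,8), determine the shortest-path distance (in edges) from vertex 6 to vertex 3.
3 (path: 6 -> 8 -> 4 -> 3, 3 edges)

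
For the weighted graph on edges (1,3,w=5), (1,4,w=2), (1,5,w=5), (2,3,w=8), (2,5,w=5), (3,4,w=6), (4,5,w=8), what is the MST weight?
17 (MST edges: (1,3,w=5), (1,4,w=2), (1,5,w=5), (2,5,w=5); sum of weights 5 + 2 + 5 + 5 = 17)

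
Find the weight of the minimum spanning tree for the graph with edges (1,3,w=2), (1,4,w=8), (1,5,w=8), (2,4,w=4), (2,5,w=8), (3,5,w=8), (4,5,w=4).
18 (MST edges: (1,3,w=2), (1,5,w=8), (2,4,w=4), (4,5,w=4); sum of weights 2 + 8 + 4 + 4 = 18)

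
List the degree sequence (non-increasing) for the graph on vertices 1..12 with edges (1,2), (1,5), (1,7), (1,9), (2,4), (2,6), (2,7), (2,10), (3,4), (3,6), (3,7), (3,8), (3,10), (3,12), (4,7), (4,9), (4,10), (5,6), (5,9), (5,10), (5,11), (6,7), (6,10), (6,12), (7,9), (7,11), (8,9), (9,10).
[7, 6, 6, 6, 6, 5, 5, 5, 4, 2, 2, 2] (degrees: deg(1)=4, deg(2)=5, deg(3)=6, deg(4)=5, deg(5)=5, deg(6)=6, deg(7)=7, deg(8)=2, deg(9)=6, deg(10)=6, deg(11)=2, deg(12)=2)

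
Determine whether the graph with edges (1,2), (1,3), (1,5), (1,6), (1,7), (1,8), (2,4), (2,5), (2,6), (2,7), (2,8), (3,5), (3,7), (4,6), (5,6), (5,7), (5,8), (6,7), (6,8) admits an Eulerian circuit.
No (2 vertices have odd degree: {3, 7}; Eulerian circuit requires 0)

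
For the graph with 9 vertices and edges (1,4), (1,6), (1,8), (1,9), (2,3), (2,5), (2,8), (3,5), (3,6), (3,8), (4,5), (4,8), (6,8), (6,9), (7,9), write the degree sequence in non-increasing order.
[5, 4, 4, 4, 3, 3, 3, 3, 1] (degrees: deg(1)=4, deg(2)=3, deg(3)=4, deg(4)=3, deg(5)=3, deg(6)=4, deg(7)=1, deg(8)=5, deg(9)=3)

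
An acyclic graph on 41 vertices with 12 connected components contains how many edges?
29 (Each of the 12 component trees on V_i vertices has V_i - 1 edges; summing gives V - C = 41 - 12 = 29)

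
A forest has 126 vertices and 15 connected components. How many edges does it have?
111 (Each of the 15 component trees on V_i vertices has V_i - 1 edges; summing gives V - C = 126 - 15 = 111)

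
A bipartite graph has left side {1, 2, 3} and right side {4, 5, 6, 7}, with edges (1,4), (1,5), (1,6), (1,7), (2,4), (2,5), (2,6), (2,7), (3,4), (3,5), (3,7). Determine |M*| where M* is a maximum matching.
3 (matching: (1,7), (2,6), (3,5); upper bound min(|L|,|R|) = min(3,4) = 3)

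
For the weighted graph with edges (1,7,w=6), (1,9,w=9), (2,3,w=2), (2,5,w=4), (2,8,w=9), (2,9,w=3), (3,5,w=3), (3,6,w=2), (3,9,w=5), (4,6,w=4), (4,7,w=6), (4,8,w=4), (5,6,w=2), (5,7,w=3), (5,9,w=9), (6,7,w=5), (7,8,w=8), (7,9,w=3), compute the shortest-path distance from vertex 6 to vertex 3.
2 (path: 6 -> 3; weights 2 = 2)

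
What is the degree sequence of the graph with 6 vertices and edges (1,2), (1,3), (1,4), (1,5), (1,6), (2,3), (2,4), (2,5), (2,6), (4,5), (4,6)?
[5, 5, 4, 3, 3, 2] (degrees: deg(1)=5, deg(2)=5, deg(3)=2, deg(4)=4, deg(5)=3, deg(6)=3)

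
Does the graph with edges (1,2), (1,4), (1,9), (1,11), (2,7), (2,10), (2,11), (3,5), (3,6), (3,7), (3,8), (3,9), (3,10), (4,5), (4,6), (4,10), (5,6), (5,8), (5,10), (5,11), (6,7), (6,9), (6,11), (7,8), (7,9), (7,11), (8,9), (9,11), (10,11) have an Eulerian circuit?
No (2 vertices have odd degree: {10, 11}; Eulerian circuit requires 0)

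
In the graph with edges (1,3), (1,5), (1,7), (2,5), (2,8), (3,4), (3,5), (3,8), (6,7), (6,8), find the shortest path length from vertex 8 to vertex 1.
2 (path: 8 -> 3 -> 1, 2 edges)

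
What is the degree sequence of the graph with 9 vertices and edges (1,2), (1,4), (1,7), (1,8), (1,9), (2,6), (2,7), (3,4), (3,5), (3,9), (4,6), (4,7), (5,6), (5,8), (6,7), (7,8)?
[5, 5, 4, 4, 3, 3, 3, 3, 2] (degrees: deg(1)=5, deg(2)=3, deg(3)=3, deg(4)=4, deg(5)=3, deg(6)=4, deg(7)=5, deg(8)=3, deg(9)=2)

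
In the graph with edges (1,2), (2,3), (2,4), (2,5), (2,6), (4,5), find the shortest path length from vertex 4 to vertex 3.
2 (path: 4 -> 2 -> 3, 2 edges)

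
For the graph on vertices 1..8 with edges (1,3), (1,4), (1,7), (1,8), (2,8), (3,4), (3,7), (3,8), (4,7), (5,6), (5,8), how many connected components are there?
1 (components: {1, 2, 3, 4, 5, 6, 7, 8})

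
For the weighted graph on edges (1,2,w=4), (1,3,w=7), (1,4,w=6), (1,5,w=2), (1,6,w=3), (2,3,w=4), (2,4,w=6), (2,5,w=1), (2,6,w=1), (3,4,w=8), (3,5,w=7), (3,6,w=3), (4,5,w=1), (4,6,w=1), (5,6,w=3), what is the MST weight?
8 (MST edges: (1,5,w=2), (2,5,w=1), (2,6,w=1), (3,6,w=3), (4,5,w=1); sum of weights 2 + 1 + 1 + 3 + 1 = 8)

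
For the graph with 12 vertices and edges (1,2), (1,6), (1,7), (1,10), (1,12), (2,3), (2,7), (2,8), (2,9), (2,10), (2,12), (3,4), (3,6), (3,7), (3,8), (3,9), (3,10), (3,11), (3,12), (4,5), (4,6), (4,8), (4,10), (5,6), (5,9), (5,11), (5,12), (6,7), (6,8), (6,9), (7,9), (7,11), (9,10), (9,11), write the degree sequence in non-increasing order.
[9, 7, 7, 7, 6, 5, 5, 5, 5, 4, 4, 4] (degrees: deg(1)=5, deg(2)=7, deg(3)=9, deg(4)=5, deg(5)=5, deg(6)=7, deg(7)=6, deg(8)=4, deg(9)=7, deg(10)=5, deg(11)=4, deg(12)=4)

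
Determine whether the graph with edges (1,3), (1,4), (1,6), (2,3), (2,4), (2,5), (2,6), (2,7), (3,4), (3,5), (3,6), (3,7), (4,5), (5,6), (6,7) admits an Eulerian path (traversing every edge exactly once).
No (4 vertices have odd degree: {1, 2, 6, 7}; Eulerian path requires 0 or 2)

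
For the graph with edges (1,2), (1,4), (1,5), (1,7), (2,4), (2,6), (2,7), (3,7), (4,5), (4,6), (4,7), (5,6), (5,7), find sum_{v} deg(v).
26 (handshake: sum of degrees = 2|E| = 2 x 13 = 26)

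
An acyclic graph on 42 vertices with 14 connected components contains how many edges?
28 (Each of the 14 component trees on V_i vertices has V_i - 1 edges; summing gives V - C = 42 - 14 = 28)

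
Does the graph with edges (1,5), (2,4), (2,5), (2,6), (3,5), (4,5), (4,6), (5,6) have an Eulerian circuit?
No (6 vertices have odd degree: {1, 2, 3, 4, 5, 6}; Eulerian circuit requires 0)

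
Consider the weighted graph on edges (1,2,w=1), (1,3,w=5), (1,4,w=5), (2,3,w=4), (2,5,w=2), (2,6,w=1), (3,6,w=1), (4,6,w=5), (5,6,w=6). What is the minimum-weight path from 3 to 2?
2 (path: 3 -> 6 -> 2; weights 1 + 1 = 2)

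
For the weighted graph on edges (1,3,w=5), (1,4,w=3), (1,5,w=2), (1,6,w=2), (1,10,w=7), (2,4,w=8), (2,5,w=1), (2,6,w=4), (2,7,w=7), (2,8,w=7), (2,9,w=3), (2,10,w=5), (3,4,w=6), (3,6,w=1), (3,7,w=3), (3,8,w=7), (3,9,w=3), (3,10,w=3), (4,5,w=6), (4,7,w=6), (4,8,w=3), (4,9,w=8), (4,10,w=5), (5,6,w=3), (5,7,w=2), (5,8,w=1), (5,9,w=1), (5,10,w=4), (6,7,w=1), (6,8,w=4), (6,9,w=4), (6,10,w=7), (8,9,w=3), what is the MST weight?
15 (MST edges: (1,4,w=3), (1,5,w=2), (1,6,w=2), (2,5,w=1), (3,6,w=1), (3,10,w=3), (5,8,w=1), (5,9,w=1), (6,7,w=1); sum of weights 3 + 2 + 2 + 1 + 1 + 3 + 1 + 1 + 1 = 15)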